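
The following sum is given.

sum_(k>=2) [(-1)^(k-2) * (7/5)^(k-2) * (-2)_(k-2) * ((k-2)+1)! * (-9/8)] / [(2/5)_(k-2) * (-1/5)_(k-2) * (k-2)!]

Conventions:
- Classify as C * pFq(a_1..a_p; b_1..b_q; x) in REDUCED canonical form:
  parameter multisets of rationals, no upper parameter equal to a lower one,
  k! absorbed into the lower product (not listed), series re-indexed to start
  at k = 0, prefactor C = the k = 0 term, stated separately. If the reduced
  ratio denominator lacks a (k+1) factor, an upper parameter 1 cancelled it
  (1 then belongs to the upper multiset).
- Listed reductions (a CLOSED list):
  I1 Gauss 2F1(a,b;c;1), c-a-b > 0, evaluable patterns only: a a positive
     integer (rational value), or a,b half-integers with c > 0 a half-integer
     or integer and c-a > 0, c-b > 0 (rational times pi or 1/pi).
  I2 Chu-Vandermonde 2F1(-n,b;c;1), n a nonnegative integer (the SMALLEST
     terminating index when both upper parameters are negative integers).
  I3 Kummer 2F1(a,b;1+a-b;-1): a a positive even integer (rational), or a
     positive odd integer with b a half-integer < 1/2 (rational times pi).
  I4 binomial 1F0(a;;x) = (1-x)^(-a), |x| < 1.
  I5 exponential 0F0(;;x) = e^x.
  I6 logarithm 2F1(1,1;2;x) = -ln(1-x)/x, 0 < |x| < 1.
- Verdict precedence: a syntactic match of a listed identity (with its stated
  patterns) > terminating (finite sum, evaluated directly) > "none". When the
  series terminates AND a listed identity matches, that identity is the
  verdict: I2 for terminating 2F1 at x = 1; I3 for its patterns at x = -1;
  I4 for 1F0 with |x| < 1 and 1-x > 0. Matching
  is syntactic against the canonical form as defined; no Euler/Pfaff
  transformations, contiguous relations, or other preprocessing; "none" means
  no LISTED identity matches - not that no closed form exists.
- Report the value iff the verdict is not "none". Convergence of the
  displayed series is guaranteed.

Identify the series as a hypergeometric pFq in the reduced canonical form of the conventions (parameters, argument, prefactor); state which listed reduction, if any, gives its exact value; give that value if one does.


At argument -7/5: a 2F2 with upper {-2, 2}, lower {-1/5, 2/5}, scaled by C = -9/8. Verdict: terminating - the sum ends at index 2 because -2 is a negative integer; exact evaluation follows. Its exact value is 7209/32.

First insight: with t_0 = -9/8, the (-1)^k factor (C = -9/8, x = -7/5) folds into the argument's sign.
Step ratio: r(k) = (-7/5) * (k-2) (k+2) / [(k-1/5) (k+2/5) (k+1)] - rational in k. x = (-7/5); t_0 = -9/8; negate the roots.


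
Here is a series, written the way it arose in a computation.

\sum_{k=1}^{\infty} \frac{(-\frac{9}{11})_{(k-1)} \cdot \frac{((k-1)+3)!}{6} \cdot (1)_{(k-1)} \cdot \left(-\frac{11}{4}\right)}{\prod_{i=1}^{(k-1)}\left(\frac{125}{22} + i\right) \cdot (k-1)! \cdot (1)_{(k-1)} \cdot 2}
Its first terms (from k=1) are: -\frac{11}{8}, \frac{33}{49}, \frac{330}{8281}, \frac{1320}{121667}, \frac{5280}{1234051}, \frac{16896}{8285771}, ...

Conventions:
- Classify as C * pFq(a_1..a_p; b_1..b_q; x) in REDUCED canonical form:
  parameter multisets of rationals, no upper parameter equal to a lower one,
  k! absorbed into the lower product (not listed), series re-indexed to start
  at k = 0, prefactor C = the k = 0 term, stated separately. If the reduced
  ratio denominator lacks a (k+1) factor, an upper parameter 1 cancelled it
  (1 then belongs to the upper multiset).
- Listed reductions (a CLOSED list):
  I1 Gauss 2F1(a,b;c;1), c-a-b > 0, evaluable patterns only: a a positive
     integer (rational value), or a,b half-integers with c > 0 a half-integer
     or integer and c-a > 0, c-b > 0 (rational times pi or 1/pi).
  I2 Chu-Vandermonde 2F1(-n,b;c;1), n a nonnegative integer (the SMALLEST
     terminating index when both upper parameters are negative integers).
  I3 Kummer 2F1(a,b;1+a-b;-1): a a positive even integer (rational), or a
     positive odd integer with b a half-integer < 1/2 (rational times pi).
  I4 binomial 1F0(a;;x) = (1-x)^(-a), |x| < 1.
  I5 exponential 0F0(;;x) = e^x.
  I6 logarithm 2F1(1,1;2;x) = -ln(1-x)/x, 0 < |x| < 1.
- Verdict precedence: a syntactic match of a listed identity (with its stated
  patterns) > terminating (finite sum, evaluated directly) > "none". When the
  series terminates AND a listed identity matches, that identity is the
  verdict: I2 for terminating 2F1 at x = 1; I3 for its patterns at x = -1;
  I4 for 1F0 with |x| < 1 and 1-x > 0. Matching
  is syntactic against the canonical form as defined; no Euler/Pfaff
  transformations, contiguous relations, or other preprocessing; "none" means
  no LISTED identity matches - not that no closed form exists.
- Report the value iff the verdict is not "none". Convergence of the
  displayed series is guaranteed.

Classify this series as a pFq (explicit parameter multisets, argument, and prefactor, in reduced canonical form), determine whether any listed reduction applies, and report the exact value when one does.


This is -\frac{11}{8} * 2F1(-\frac{9}{11}, 4; \frac{147}{22}; 1) in reduced canonical form. Verdict at x = 1: Gauss's theorem (I1) matches (x = 1: the Gamma ratio telescopes since c-a-b = 7/2 > 0 and a = 4 in Z>0). Hence: -\frac{6836625}{10658648}.

Key step: t_0 = -\frac{11}{8} here, and the lower running product (C = -11/8) is a rising factorial.
Ratio: r(k) = 1 * (k-\frac{9}{11}) (k+4) / [(k+\frac{147}{22}) (k+1)] ; factor over Q: parameters, x = 1, and C = -\frac{11}{8}.


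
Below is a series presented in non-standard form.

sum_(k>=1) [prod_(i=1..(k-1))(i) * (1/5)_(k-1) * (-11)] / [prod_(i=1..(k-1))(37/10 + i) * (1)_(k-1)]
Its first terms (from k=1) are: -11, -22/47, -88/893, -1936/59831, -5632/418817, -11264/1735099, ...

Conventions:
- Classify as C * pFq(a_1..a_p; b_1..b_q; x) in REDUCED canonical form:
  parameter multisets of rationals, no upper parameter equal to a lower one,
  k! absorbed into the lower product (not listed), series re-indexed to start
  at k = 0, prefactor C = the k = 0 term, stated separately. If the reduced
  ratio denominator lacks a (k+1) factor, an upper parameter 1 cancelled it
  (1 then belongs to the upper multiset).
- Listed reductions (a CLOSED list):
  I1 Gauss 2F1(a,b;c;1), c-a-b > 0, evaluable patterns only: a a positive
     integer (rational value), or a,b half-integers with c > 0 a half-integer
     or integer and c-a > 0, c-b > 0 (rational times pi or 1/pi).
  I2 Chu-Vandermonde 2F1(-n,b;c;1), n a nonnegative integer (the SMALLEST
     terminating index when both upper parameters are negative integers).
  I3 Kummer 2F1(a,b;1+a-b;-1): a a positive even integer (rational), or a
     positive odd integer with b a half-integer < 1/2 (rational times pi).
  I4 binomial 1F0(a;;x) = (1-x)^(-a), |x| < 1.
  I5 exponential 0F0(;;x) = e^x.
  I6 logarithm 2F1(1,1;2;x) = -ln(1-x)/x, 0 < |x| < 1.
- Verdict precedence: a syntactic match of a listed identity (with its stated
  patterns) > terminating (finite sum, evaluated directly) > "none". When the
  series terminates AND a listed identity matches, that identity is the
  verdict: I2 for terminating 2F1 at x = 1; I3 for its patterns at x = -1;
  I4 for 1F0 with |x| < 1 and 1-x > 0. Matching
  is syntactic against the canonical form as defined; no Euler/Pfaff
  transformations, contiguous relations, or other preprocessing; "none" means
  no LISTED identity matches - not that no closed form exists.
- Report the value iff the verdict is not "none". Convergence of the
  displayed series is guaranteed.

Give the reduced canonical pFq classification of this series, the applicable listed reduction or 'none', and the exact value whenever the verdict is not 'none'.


Structural cue: from the first term -11: the running product (prefactor -11) telescopes to a rising factorial.
Term ratio: r(k) = 1 * (k+1/5) (k+1) / [(k+47/10) (k+1)] ; factor over Q: parameters, x = 1, and C = -11.

x = 1 here; the reduced form reads 2F1, upper {1/5, 1}, lower {47/10}, C = -11. Verdict: Gauss (I1, integer-parameter pattern) fires (x = 1: the Gamma ratio telescopes since c-a-b = 7/2 > 0 and a = 1 in Z>0). Hence: -407/35.


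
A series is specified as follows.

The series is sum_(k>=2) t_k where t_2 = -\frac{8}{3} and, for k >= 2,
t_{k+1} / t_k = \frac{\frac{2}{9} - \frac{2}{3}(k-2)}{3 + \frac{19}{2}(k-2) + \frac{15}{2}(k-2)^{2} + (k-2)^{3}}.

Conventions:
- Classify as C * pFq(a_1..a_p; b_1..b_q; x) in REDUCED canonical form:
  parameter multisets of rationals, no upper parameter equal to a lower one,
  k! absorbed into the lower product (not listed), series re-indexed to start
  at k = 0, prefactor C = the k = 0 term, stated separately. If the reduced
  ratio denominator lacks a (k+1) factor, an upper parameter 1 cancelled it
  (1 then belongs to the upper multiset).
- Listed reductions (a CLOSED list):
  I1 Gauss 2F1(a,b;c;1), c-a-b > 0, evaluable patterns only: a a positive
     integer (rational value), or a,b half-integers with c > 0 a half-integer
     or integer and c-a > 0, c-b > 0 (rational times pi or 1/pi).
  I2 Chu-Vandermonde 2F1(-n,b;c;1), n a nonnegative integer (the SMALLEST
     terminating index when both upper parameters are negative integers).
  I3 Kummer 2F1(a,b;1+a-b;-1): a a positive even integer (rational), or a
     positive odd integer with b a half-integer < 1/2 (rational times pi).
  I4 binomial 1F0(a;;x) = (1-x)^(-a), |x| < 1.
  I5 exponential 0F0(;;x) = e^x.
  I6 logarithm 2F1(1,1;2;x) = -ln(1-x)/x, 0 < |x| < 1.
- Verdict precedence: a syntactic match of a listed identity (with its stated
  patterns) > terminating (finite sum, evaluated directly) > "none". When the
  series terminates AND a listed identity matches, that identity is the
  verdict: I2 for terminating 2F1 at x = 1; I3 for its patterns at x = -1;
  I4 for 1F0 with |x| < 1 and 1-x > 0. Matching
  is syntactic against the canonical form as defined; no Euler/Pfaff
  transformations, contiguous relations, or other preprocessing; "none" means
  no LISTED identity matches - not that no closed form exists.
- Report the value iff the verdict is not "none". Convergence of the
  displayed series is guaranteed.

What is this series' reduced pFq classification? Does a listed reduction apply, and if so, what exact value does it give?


The series (x = -\frac{2}{3}) is 1F2: upper {-\frac{1}{3}}, lower {\frac{1}{2}, 6}, prefactor -\frac{8}{3}. Verdict: none - at argument -\frac{2}{3} the multisets {-\frac{1}{3}} ; {\frac{1}{2}, 6} match no listed identity.

Key step: with t_0 = -\frac{8}{3}, factor the ratio over Q (C = -8/3, x = -2/3): negated roots = parameters.
Term ratio: r(k) = -\frac{2}{3} * (k-\frac{1}{3}) / [(k+\frac{1}{2}) (k+6) (k+1)] - rational in k, leading ratio -\frac{2}{3}; with t_0 = -\frac{8}{3}, classification follows.


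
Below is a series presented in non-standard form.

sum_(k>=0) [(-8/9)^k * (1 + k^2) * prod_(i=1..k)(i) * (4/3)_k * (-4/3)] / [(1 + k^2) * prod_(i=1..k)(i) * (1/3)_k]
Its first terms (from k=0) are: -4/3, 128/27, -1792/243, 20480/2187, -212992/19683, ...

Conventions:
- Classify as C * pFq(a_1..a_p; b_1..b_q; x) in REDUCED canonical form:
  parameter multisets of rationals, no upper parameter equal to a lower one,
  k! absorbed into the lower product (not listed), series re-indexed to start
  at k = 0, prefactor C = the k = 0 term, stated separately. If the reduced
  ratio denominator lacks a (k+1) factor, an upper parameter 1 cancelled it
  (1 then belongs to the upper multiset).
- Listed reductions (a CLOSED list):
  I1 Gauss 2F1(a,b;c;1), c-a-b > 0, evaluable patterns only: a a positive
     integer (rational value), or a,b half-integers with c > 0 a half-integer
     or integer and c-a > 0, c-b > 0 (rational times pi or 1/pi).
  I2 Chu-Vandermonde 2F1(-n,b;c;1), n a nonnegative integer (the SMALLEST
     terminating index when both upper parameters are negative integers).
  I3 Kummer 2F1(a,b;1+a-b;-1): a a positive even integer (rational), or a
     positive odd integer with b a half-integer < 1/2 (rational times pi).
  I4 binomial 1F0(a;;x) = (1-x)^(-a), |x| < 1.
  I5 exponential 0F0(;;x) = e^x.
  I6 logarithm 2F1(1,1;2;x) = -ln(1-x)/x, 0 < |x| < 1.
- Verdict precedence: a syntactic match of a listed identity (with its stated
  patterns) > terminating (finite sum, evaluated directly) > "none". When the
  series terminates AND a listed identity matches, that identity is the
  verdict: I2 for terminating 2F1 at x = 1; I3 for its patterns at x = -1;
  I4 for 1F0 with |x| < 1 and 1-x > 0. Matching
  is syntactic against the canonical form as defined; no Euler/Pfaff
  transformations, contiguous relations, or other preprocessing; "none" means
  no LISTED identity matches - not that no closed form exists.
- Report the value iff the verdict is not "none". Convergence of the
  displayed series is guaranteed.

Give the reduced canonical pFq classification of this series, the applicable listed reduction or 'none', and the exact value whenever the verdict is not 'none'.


x = -8/9 here; the reduced form reads 2F1, upper {1, 4/3}, lower {1/3}, C = -4/3. Verdict: none (x = -8/9): each listed identity misses the multisets {1, 4/3} ; {1/3}.

Key observation: t_0 = -4/3 here, and the running product (C = -4/3, x = -8/9) telescopes to a rising factorial.
Consecutive-term ratio: r(k) = (-8/9) * (k+1) (k+4/3) / [(k+1/3) (k+1)] - rational; roots negated = parameters, x = (-8/9), C = -4/3.


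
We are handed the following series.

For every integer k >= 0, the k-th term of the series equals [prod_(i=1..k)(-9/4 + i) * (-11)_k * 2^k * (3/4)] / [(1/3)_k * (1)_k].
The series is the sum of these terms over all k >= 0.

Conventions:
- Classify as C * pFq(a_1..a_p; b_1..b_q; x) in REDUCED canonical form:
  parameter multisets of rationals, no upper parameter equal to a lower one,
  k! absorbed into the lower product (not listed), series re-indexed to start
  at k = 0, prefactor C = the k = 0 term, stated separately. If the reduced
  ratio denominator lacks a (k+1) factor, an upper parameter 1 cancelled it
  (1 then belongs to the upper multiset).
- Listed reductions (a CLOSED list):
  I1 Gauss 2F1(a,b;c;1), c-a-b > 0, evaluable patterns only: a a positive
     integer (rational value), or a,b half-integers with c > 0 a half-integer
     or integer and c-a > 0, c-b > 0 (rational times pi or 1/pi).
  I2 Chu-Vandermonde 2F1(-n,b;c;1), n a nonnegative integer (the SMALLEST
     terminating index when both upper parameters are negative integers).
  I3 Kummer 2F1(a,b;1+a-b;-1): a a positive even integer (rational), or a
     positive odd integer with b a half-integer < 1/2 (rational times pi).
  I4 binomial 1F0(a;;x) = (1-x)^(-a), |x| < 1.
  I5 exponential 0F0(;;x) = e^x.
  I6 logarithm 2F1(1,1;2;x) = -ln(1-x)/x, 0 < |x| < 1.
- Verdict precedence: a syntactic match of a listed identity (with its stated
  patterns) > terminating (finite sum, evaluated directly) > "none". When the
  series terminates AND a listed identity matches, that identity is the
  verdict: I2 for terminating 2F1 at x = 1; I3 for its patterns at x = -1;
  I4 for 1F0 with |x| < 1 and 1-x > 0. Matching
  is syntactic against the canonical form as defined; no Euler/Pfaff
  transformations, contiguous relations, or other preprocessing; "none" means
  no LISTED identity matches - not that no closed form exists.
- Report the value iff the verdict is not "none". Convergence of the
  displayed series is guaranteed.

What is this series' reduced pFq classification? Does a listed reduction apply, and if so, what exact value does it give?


x = 2 here; the reduced form reads 2F1, upper {-11, -5/4}, lower {1/3}, C = 3/4. Verdict: terminating - no listed pattern fits, but -11 in the upper list cuts the series at k = 11; direct evaluation. Sum: 417482347431/3816816640.

The tell: t_0 being 3/4, (1)_k (C = 3/4, x = 2) is k! itself.
Consecutive-term ratio: r(k) = 2 * (k-11) (k-5/4) / [(k+1/3) (k+1)] - rational; roots negated = parameters, x = 2, C = 3/4.


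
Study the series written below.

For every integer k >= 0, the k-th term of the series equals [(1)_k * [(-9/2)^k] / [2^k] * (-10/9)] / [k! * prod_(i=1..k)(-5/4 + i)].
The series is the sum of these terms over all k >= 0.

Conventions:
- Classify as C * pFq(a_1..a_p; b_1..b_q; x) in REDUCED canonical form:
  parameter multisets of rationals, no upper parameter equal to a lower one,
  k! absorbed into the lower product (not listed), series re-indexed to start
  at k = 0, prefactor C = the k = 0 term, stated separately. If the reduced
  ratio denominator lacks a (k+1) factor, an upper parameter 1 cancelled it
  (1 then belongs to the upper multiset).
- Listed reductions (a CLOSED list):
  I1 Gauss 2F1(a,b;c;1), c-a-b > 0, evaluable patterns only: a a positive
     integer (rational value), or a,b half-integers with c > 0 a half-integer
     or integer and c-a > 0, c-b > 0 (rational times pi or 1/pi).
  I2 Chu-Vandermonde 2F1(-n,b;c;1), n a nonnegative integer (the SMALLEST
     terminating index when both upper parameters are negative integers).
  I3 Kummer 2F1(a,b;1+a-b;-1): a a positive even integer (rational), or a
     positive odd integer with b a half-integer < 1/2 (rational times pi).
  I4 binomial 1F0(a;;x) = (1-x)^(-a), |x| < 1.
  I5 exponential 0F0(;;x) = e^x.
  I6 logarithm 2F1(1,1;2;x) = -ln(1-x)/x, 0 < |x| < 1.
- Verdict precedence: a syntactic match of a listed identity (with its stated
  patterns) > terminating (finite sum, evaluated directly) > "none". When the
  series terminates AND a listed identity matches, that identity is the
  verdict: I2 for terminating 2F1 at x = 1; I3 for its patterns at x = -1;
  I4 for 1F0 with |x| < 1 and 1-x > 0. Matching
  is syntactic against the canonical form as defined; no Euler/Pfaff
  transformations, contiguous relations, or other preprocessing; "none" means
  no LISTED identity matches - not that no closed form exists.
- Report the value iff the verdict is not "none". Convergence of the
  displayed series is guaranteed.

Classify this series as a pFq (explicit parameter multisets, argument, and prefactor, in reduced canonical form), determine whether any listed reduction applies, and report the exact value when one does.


Canonical form: C = -10/9 times 1F1 with upper {1}, lower {-1/4}, x = -9/4. Verdict: none (x = -9/4): each listed identity misses the multisets {1} ; {-1/4}.

Key step: t_0 = -10/9 here, and the lower running product (prefactor -10/9) is a rising factorial.
Step ratio: r(k) = (-9/4) * (k+1) / [(k-1/4) (k+1)] ; factor over Q: parameters, x = (-9/4), and C = -10/9.


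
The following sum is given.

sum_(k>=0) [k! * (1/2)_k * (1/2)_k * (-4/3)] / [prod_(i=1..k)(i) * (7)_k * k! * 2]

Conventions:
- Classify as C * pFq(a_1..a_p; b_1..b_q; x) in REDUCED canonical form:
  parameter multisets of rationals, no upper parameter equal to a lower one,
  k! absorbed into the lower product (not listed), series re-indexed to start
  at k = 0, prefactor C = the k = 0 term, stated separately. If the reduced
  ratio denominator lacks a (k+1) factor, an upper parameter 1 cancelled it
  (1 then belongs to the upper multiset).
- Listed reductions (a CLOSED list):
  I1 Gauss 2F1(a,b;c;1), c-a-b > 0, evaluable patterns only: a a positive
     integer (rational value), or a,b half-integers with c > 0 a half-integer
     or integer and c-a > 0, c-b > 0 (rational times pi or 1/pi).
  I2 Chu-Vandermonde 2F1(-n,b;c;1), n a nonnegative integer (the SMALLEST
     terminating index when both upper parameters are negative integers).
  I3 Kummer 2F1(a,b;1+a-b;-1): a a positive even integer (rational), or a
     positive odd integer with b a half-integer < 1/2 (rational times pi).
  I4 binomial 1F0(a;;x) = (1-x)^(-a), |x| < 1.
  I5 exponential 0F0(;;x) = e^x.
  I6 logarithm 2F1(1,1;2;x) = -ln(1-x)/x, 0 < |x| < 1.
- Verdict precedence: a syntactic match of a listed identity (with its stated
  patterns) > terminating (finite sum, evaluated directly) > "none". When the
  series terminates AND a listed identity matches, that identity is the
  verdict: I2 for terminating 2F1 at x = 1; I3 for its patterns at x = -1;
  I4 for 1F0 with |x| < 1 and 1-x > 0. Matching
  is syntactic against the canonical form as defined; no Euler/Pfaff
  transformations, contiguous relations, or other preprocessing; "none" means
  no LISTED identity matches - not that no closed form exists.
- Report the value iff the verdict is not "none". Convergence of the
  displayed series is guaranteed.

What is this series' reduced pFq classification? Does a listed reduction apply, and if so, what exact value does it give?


Classification (C = -2/3): 2F1 with upper {1/2, 1/2}, lower {7}, argument x = 1. Verdict: Gauss's theorem I1 (half-integer case) matches (x = 1; upper {1/2, 1/2} half-integers, c = 7 in the evaluable pattern). Value: (-1048576/480249) / pi.

Key step: x = 1 and the factorial ratio (C = -2/3, x = 1) (k+a-1)!/(a-1)! is a rising factorial (a)_k.
Ratio: r(k) = 1 * (k+1/2) (k+1/2) / [(k+7) (k+1)] - rational in k. x = 1; t_0 = -2/3; negate the roots.


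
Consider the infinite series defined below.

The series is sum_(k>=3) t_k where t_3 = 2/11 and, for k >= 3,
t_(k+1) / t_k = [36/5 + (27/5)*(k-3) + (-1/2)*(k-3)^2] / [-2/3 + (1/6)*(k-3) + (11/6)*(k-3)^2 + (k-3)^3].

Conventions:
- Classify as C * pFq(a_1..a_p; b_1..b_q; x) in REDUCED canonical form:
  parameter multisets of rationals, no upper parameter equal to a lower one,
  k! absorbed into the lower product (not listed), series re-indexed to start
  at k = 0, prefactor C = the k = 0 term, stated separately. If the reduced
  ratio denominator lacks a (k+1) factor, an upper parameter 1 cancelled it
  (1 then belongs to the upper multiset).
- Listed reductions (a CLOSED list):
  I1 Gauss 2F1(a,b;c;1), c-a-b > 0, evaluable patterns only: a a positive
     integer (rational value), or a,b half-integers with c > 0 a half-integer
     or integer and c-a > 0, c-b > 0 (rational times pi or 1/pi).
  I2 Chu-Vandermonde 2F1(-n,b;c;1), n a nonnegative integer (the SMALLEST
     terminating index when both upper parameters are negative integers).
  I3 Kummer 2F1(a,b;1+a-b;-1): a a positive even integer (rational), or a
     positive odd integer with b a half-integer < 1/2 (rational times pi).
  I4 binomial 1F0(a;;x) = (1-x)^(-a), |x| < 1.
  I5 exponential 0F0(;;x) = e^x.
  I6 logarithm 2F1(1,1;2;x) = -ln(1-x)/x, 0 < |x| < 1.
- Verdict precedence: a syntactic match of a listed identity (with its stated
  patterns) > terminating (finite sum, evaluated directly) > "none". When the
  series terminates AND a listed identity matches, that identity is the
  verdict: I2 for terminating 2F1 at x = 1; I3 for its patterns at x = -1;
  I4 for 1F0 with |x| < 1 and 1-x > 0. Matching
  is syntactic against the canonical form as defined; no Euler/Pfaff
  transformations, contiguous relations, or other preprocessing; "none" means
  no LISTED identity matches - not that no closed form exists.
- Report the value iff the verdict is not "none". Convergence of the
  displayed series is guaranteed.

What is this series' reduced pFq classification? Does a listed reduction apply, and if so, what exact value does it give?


Structural cue: from the first term 2/11: the expanded ratio factors over Q; C = 2/11, roots give parameters.
Consecutive-term ratio: r(k) = (-1/2) * (k-12) (k+6/5) / [(k-1/2) (k+4/3) (k+1)] - rational in k. x = (-1/2); t_0 = 2/11; negate the roots.

The series (x = -1/2) is 2F2: upper {-12, 6/5}, lower {-1/2, 4/3}, prefactor 2/11. Verdict: terminating - upper parameter -12 makes this a finite sum (last index 12), evaluated exactly. Sum: -384083643861382063067552/13352811670684814453125.


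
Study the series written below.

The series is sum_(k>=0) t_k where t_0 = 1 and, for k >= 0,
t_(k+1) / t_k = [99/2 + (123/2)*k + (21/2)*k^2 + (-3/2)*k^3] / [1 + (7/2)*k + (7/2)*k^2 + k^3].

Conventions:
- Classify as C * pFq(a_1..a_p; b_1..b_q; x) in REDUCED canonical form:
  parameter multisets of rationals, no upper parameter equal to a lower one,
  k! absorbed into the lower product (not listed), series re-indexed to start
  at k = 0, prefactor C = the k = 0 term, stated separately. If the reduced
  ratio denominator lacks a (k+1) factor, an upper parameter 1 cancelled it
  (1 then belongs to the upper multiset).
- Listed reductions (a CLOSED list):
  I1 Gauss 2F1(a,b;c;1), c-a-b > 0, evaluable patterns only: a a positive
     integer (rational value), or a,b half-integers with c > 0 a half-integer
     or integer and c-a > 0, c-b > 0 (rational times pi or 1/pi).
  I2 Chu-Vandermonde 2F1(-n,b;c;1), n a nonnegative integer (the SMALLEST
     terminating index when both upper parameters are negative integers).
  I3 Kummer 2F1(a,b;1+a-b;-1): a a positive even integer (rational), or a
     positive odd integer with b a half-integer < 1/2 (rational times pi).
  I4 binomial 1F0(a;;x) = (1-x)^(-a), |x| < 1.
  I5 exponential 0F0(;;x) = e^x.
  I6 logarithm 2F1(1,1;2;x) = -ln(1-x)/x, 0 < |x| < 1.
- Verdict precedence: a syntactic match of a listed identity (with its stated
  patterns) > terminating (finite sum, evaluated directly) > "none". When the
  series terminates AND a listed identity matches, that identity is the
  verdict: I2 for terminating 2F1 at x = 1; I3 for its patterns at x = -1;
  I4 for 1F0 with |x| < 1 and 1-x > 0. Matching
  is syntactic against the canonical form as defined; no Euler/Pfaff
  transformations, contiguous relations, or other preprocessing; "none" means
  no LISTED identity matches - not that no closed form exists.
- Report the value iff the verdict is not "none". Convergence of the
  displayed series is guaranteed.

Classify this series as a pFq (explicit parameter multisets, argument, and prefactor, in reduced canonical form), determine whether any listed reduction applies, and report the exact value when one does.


Classification (C = 1): 3F2 with upper {-11, 1, 3}, lower {1/2, 2}, argument x = -3/2. Verdict: terminating. (-11)_k vanishes past k = 11, leaving a 12-term sum, computed directly. Sum: 28401878683/58786.

Key step: x = (-3/2) and factor the ratio over Q (C = 1, x = -3/2): negated roots = parameters.
Adjacent-term ratio: r(k) = (-3/2) * (k-11) (k+1) (k+3) / [(k+1/2) (k+2) (k+1)] - rational; roots negated = parameters, x = (-3/2), C = 1.


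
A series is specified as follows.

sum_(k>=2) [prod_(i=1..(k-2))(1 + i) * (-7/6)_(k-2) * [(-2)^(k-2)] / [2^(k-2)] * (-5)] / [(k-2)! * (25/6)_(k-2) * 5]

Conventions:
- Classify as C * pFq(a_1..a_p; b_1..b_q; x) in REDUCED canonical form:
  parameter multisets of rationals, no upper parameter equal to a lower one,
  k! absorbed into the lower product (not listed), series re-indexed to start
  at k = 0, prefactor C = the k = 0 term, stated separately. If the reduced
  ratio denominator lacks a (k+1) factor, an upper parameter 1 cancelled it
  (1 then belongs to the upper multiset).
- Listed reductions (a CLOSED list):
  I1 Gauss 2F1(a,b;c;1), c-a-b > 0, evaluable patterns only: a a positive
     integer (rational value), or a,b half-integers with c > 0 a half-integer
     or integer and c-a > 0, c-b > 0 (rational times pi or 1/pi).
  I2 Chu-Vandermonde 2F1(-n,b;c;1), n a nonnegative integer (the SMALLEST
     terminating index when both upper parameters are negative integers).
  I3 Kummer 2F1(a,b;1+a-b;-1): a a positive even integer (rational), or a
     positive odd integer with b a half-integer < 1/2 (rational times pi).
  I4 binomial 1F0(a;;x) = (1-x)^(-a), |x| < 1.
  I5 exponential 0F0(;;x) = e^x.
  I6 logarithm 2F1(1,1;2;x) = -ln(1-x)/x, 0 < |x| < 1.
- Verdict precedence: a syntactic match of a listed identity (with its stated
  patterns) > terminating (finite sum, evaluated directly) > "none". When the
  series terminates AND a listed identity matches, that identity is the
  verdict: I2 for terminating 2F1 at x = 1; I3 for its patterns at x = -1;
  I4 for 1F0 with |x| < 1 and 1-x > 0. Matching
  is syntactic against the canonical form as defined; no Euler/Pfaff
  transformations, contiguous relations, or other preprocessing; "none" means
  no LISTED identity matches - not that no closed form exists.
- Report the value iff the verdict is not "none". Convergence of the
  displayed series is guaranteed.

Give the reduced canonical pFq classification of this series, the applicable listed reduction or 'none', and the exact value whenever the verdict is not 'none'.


Structural cue: t_0 = -1 here, and the constant factors (prefactor -1) combine into one prefactor.
Term ratio: r(k) = (-1) * (k-7/6) (k+2) / [(k+25/6) (k+1)] - rational in k, leading ratio (-1); with t_0 = -1, classification follows.

With C = -1: the canonical form is 2F1(-7/6, 2; 25/6; -1). Verdict: this is Kummer's theorem (I3) (x = -1; c = 25/6 equals 1+a-b for upper {-7/6, 2}: listed pattern). Its exact value is -19/12.


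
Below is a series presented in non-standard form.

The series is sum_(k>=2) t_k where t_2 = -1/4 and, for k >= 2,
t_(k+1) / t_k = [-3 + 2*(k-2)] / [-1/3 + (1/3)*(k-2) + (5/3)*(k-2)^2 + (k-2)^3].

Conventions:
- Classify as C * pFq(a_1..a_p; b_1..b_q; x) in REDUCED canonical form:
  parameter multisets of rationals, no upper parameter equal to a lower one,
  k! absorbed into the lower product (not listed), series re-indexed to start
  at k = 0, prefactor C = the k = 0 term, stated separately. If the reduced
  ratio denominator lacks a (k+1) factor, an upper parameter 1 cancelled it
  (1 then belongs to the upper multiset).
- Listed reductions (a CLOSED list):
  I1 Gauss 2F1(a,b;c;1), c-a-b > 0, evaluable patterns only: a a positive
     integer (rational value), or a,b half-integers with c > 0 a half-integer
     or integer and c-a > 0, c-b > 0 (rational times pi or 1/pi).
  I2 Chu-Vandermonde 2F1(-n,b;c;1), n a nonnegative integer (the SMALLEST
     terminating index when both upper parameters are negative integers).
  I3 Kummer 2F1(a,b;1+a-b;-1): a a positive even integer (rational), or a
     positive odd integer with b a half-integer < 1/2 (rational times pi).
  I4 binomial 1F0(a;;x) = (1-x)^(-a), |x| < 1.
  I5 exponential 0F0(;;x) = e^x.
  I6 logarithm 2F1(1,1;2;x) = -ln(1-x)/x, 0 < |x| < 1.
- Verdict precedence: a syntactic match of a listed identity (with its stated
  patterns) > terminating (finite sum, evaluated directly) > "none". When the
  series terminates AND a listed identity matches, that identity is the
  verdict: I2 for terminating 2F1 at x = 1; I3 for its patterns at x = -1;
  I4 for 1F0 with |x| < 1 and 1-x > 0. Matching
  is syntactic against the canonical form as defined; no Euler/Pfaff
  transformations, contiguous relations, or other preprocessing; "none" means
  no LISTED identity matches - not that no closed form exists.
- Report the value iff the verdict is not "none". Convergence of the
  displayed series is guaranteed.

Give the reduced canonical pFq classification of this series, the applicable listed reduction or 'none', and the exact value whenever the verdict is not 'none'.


Canonical form: C = -1/4 times 1F2 with upper {-3/2}, lower {-1/3, 1}, x = 2. Verdict: none (x = 2): each listed identity misses the multisets {-3/2} ; {-1/3, 1}.

Key observation: x = 2 and factor the ratio over Q (C = -1/4, x = 2): negated roots = parameters.
Adjacent-term ratio: r(k) = 2 * (k-3/2) / [(k-1/3) (k+1) (k+1)] - rational; roots negated = parameters, x = 2, C = -1/4.


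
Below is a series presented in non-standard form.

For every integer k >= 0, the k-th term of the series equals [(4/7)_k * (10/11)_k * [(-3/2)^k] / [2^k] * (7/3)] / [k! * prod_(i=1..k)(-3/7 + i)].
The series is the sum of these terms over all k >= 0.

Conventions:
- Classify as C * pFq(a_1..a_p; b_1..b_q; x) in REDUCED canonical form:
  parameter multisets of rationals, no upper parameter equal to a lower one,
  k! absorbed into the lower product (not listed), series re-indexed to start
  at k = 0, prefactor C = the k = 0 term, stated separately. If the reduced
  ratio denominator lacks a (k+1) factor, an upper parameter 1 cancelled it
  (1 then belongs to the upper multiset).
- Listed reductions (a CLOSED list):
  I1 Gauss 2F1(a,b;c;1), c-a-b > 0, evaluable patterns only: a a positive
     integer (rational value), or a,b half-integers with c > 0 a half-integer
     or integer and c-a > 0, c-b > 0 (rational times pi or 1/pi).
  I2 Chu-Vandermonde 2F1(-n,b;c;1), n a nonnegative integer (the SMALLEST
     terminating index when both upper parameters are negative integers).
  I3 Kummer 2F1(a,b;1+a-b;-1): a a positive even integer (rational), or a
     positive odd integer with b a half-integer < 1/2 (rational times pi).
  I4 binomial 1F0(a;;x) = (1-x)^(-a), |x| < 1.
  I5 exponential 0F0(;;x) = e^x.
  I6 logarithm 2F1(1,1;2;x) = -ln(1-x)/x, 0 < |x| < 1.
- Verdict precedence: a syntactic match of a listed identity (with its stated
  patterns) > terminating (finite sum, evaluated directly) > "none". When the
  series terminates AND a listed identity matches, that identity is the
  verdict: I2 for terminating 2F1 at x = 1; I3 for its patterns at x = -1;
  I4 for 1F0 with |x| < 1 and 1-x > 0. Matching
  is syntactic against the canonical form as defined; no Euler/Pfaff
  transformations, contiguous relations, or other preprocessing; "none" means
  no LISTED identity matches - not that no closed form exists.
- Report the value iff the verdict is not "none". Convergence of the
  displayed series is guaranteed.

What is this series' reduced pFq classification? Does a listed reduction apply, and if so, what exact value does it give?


Reduced: x = -3/4, 1F0, upper = {10/11}, lower = {-}, C = 7/3. Verdict: binomial (I4) applies (the 1F0 binomial series: exponent -10/11, x = -3/4). Hence: (7/3) * (7/4)^(-10/11).

Key observation: x = (-3/4) and the lower running product (C = 7/3) is a rising factorial.
Adjacent-term ratio: r(k) = (-3/4) * (k+10/11) / [(k+1)] - rational in k, leading ratio (-3/4); with t_0 = 7/3, classification follows.


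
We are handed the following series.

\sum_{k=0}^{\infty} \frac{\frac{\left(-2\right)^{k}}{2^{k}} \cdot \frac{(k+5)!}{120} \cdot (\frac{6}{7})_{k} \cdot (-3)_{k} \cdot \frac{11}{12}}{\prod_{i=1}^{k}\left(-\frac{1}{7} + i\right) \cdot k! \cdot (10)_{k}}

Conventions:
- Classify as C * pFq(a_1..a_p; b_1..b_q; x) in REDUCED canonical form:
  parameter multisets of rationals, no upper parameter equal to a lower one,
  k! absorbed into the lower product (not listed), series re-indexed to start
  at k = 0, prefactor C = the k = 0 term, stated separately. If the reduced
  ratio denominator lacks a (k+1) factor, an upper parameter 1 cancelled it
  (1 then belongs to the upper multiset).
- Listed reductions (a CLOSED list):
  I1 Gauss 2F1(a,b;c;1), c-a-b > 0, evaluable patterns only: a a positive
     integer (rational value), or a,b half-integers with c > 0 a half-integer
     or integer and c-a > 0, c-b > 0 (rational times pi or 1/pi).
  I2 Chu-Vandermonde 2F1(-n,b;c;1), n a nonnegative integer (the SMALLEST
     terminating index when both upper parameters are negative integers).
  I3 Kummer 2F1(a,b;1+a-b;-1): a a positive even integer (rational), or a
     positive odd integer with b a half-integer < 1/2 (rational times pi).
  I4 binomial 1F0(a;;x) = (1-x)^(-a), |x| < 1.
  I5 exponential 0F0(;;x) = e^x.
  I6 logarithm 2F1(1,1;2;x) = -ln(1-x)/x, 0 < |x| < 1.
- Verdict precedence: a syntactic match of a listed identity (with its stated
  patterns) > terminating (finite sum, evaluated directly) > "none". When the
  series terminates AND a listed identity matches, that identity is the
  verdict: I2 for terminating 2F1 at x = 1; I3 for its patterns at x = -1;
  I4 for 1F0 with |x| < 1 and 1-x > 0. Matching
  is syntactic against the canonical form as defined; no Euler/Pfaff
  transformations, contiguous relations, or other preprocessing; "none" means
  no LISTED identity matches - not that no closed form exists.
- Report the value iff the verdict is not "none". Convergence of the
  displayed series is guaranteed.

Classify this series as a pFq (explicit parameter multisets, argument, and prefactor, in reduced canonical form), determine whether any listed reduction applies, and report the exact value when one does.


x = -1 here; the reduced form reads 2F1, upper {-3, 6}, lower {10}, C = \frac{11}{12}. Verdict: Kummer (I3) fires (x = -1; c = 10 equals 1+a-b for upper {-3, 6}: listed pattern). Its exact value is \frac{77}{20}.

The tell: with t_0 = \frac{11}{12}, the factorial ratio (C = 11/12, x = -1) (k+a-1)!/(a-1)! is a rising factorial (a)_k.
Adjacent-term ratio: r(k) = -1 * (k-3) (k+6) / [(k+10) (k+1)] ; factor over Q: parameters, x = -1, and C = \frac{11}{12}.


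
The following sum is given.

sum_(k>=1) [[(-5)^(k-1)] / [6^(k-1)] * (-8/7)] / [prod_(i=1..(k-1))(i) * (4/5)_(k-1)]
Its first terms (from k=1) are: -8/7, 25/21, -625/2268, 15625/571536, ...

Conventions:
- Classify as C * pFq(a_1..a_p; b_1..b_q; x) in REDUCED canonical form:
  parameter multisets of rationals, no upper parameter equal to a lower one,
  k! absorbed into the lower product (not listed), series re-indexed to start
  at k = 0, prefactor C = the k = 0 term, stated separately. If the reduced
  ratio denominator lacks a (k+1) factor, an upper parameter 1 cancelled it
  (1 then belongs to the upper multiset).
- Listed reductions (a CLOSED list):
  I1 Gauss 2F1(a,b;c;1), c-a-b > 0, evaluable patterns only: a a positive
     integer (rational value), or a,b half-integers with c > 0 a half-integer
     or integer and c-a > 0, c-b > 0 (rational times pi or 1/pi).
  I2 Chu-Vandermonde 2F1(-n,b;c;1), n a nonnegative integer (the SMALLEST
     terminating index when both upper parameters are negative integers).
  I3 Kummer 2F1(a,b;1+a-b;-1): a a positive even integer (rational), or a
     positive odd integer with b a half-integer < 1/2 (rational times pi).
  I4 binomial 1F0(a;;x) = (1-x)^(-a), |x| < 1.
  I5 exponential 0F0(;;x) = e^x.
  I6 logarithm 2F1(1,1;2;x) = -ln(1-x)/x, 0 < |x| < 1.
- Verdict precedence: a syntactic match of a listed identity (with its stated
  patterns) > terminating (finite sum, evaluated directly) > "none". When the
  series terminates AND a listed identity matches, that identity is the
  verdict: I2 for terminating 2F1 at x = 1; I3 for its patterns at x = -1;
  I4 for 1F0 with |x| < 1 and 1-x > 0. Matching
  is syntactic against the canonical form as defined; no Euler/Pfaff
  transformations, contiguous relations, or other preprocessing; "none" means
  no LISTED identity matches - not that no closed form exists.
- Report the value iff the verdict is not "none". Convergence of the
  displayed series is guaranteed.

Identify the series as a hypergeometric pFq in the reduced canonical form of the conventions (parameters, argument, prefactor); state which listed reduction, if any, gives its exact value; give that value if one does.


With C = -8/7: the canonical form is 0F1(-; 4/5; -5/6). Verdict: none. No listed pattern accepts 0F1(-; 4/5; -5/6).

Structural cue: from the first term -8/7: the two geometric factors (prefactor -8/7) combine into one argument.
Adjacent-term ratio: r(k) = (-5/6) * 1 / [(k+4/5) (k+1)] - rational in k. x = (-5/6); t_0 = -8/7; negate the roots.


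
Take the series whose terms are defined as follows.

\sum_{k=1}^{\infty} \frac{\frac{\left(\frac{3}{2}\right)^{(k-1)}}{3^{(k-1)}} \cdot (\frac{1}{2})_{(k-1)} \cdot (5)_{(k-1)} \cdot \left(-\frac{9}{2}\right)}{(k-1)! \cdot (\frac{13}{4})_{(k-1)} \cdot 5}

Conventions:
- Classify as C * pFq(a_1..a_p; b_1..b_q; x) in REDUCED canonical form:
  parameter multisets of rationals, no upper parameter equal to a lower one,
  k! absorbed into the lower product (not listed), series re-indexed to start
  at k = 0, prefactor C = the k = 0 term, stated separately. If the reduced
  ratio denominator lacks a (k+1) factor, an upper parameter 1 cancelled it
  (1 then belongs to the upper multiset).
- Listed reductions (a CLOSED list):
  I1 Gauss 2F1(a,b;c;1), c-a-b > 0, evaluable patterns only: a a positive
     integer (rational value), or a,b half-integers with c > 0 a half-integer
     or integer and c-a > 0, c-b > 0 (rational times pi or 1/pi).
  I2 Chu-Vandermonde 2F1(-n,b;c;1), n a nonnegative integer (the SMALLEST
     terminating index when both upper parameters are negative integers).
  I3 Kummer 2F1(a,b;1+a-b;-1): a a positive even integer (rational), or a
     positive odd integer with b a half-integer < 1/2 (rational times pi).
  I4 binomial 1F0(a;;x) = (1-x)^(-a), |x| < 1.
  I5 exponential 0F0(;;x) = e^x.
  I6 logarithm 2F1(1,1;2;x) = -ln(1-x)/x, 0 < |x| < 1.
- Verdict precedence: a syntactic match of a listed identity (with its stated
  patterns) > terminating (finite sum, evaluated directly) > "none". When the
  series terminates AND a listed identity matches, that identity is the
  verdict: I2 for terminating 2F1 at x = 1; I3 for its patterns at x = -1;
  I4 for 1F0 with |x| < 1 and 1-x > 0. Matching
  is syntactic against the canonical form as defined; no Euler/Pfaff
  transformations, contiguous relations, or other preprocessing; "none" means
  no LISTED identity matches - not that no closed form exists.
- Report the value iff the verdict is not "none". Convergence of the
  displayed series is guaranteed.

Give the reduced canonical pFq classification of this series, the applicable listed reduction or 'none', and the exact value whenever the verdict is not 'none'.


The series (x = \frac{1}{2}) is 2F1: upper {\frac{1}{2}, 5}, lower {\frac{13}{4}}, prefactor -\frac{9}{10}. Verdict: none (x = \frac{1}{2}): each listed identity misses the multisets {\frac{1}{2}, 5} ; {\frac{13}{4}}.

Key step: t_0 = -\frac{9}{10} here, and the two k-th powers (prefactor -9/10) combine into one argument.
Term ratio: r(k) = \frac{1}{2} * (k+\frac{1}{2}) (k+5) / [(k+\frac{13}{4}) (k+1)] - rational in k, leading ratio \frac{1}{2}; with t_0 = -\frac{9}{10}, classification follows.
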